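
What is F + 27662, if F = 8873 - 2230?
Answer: 34305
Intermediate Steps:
F = 6643
F + 27662 = 6643 + 27662 = 34305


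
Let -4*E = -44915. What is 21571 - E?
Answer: 41369/4 ≈ 10342.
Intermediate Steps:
E = 44915/4 (E = -1/4*(-44915) = 44915/4 ≈ 11229.)
21571 - E = 21571 - 1*44915/4 = 21571 - 44915/4 = 41369/4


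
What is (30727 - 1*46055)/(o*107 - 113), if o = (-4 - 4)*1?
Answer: 15328/969 ≈ 15.818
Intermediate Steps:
o = -8 (o = -8*1 = -8)
(30727 - 1*46055)/(o*107 - 113) = (30727 - 1*46055)/(-8*107 - 113) = (30727 - 46055)/(-856 - 113) = -15328/(-969) = -15328*(-1/969) = 15328/969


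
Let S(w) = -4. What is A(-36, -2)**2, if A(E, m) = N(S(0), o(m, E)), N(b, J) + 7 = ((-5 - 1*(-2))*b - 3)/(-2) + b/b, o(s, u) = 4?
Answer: 441/4 ≈ 110.25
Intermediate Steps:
N(b, J) = -9/2 + 3*b/2 (N(b, J) = -7 + (((-5 - 1*(-2))*b - 3)/(-2) + b/b) = -7 + (((-5 + 2)*b - 3)*(-1/2) + 1) = -7 + ((-3*b - 3)*(-1/2) + 1) = -7 + ((-3 - 3*b)*(-1/2) + 1) = -7 + ((3/2 + 3*b/2) + 1) = -7 + (5/2 + 3*b/2) = -9/2 + 3*b/2)
A(E, m) = -21/2 (A(E, m) = -9/2 + (3/2)*(-4) = -9/2 - 6 = -21/2)
A(-36, -2)**2 = (-21/2)**2 = 441/4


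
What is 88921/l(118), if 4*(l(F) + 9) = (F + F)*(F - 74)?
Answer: 88921/2587 ≈ 34.372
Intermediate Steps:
l(F) = -9 + F*(-74 + F)/2 (l(F) = -9 + ((F + F)*(F - 74))/4 = -9 + ((2*F)*(-74 + F))/4 = -9 + (2*F*(-74 + F))/4 = -9 + F*(-74 + F)/2)
88921/l(118) = 88921/(-9 + (½)*118² - 37*118) = 88921/(-9 + (½)*13924 - 4366) = 88921/(-9 + 6962 - 4366) = 88921/2587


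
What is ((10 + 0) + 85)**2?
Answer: 9025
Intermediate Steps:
((10 + 0) + 85)**2 = (10 + 85)**2 = 95**2 = 9025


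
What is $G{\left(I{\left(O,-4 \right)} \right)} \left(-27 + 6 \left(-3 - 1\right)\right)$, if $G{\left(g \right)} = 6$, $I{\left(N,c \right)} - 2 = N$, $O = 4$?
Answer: $-306$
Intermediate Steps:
$I{\left(N,c \right)} = 2 + N$
$G{\left(I{\left(O,-4 \right)} \right)} \left(-27 + 6 \left(-3 - 1\right)\right) = 6 \left(-27 + 6 \left(-3 - 1\right)\right) = 6 \left(-27 + 6 \left(-4\right)\right) = 6 \left(-27 - 24\right) = 6 \left(-51\right) = -306$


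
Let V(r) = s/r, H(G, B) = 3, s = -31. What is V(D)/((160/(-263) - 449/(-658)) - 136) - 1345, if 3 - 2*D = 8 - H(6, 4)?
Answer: -31643176939/23522537 ≈ -1345.2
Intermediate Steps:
D = -1 (D = 3/2 - (8 - 1*3)/2 = 3/2 - (8 - 3)/2 = 3/2 - 1/2*5 = 3/2 - 5/2 = -1)
V(r) = -31/r
V(D)/((160/(-263) - 449/(-658)) - 136) - 1345 = (-31/(-1))/((160/(-263) - 449/(-658)) - 136) - 1345 = (-31*(-1))/((160*(-1/263) - 449*(-1/658)) - 136) - 1345 = 31/((-160/263 + 449/658) - 136) - 1345 = 31/(12807/173054 - 136) - 1345 = 31/(-23522537/173054) - 1345 = -173054/23522537*31 - 1345 = -5364674/23522537 - 1345 = -31643176939/23522537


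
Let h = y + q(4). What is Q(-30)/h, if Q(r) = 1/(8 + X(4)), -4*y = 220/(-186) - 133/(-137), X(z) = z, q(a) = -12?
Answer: -4247/608867 ≈ -0.0069752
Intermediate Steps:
y = 2701/50964 (y = -(220/(-186) - 133/(-137))/4 = -(220*(-1/186) - 133*(-1/137))/4 = -(-110/93 + 133/137)/4 = -¼*(-2701/12741) = 2701/50964 ≈ 0.052998)
Q(r) = 1/12 (Q(r) = 1/(8 + 4) = 1/12)
h = -608867/50964 (h = 2701/50964 - 12 = -608867/50964 ≈ -11.947)
Q(-30)/h = 1/(12*(-608867/50964)) = (1/12)*(-50964/608867) = -4247/608867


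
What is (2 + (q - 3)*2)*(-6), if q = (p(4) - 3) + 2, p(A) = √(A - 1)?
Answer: 36 - 12*√3 ≈ 15.215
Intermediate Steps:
p(A) = √(-1 + A)
q = -1 + √3 (q = (√(-1 + 4) - 3) + 2 = (√3 - 3) + 2 = (-3 + √3) + 2 = -1 + √3 ≈ 0.73205)
(2 + (q - 3)*2)*(-6) = (2 + ((-1 + √3) - 3)*2)*(-6) = (2 + (-4 + √3)*2)*(-6) = (2 + (-8 + 2*√3))*(-6) = (-6 + 2*√3)*(-6) = 36 - 12*√3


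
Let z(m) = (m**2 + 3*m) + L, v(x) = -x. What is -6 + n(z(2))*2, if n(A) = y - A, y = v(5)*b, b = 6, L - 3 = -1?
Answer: -90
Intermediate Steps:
L = 2 (L = 3 - 1 = 2)
z(m) = 2 + m**2 + 3*m (z(m) = (m**2 + 3*m) + 2 = 2 + m**2 + 3*m)
y = -30 (y = -1*5*6 = -5*6 = -30)
n(A) = -30 - A
-6 + n(z(2))*2 = -6 + (-30 - (2 + 2**2 + 3*2))*2 = -6 + (-30 - (2 + 4 + 6))*2 = -6 + (-30 - 1*12)*2 = -6 + (-30 - 12)*2 = -6 - 42*2 = -6 - 84 = -90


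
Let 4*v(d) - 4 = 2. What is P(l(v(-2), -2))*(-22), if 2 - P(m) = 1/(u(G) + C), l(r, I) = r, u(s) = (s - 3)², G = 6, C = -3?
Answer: -121/3 ≈ -40.333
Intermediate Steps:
u(s) = (-3 + s)²
v(d) = 3/2 (v(d) = 1 + (¼)*2 = 1 + ½ = 3/2)
P(m) = 11/6 (P(m) = 2 - 1/((-3 + 6)² - 3) = 2 - 1/(3² - 3) = 2 - 1/(9 - 3) = 2 - 1/6 = 2 - 1*⅙ = 2 - ⅙ = 11/6)
P(l(v(-2), -2))*(-22) = (11/6)*(-22) = -121/3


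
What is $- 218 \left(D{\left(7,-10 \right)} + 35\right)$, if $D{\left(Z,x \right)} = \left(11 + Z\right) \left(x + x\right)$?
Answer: $70850$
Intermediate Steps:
$D{\left(Z,x \right)} = 2 x \left(11 + Z\right)$ ($D{\left(Z,x \right)} = \left(11 + Z\right) 2 x = 2 x \left(11 + Z\right)$)
$- 218 \left(D{\left(7,-10 \right)} + 35\right) = - 218 \left(2 \left(-10\right) \left(11 + 7\right) + 35\right) = - 218 \left(2 \left(-10\right) 18 + 35\right) = - 218 \left(-360 + 35\right) = \left(-218\right) \left(-325\right) = 70850$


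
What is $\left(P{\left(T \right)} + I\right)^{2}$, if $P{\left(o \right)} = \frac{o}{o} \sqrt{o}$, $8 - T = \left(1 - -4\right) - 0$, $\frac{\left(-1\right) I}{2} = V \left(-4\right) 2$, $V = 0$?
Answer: $3$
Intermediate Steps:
$I = 0$ ($I = - 2 \cdot 0 \left(-4\right) 2 = - 2 \cdot 0 \cdot 2 = \left(-2\right) 0 = 0$)
$T = 3$ ($T = 8 - \left(\left(1 - -4\right) - 0\right) = 8 - \left(\left(1 + 4\right) + 0\right) = 8 - \left(5 + 0\right) = 8 - 5 = 3$)
$P{\left(o \right)} = \sqrt{o}$ ($P{\left(o \right)} = 1 \sqrt{o} = \sqrt{o}$)
$\left(P{\left(T \right)} + I\right)^{2} = \left(\sqrt{3} + 0\right)^{2} = \left(\sqrt{3}\right)^{2} = 3$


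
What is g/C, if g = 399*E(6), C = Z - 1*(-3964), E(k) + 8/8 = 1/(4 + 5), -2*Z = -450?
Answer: -1064/12567 ≈ -0.084666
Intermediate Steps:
Z = 225 (Z = -½*(-450) = 225)
E(k) = -8/9 (E(k) = -1 + 1/(4 + 5) = -1 + 1/9 = -1 + ⅑ = -8/9)
C = 4189 (C = 225 - 1*(-3964) = 225 + 3964 = 4189)
g = -1064/3 (g = 399*(-8/9) = -1064/3 ≈ -354.67)
g/C = -1064/3/4189 = -1064/3*1/4189 = -1064/12567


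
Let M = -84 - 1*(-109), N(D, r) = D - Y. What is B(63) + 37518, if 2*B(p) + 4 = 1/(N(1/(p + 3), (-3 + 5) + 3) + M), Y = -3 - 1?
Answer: 71843173/1915 ≈ 37516.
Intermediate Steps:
Y = -4
N(D, r) = 4 + D (N(D, r) = D - 1*(-4) = D + 4 = 4 + D)
M = 25 (M = -84 + 109 = 25)
B(p) = -2 + 1/(2*(29 + 1/(3 + p))) (B(p) = -2 + 1/(2*((4 + 1/(p + 3)) + 25)) = -2 + 1/(2*((4 + 1/(3 + p)) + 25)) = -2 + 1/(2*(29 + 1/(3 + p))))
B(63) + 37518 = (-349 - 115*63)/(2*(88 + 29*63)) + 37518 = (-349 - 7245)/(2*(88 + 1827)) + 37518 = (½)*(-7594)/1915 + 37518 = (½)*(1/1915)*(-7594) + 37518 = -3797/1915 + 37518 = 71843173/1915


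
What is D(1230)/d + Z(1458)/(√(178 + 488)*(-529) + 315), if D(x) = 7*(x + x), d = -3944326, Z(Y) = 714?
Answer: -227487322860/40818269793067 - 125902*√74/20697209 ≈ -0.057902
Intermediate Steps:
D(x) = 14*x (D(x) = 7*(2*x) = 14*x)
D(1230)/d + Z(1458)/(√(178 + 488)*(-529) + 315) = (14*1230)/(-3944326) + 714/(√(178 + 488)*(-529) + 315) = 17220*(-1/3944326) + 714/(√666*(-529) + 315) = -8610/1972163 + 714/((3*√74)*(-529) + 315) = -8610/1972163 + 714/(-1587*√74 + 315) = -8610/1972163 + 714/(315 - 1587*√74)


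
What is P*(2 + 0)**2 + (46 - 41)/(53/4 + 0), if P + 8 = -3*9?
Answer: -7400/53 ≈ -139.62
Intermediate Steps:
P = -35 (P = -8 - 3*9 = -8 - 27 = -35)
P*(2 + 0)**2 + (46 - 41)/(53/4 + 0) = -35*(2 + 0)**2 + (46 - 41)/(53/4 + 0) = -35*2**2 + 5/(53*(1/4) + 0) = -35*4 + 5/(53/4 + 0) = -140 + 5/(53/4) = -140 + 5*(4/53) = -140 + 20/53 = -7400/53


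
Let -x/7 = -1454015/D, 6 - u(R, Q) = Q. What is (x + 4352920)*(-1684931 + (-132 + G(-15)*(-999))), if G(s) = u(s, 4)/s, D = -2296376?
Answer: -16842441750743319987/2296376 ≈ -7.3344e+12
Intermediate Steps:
u(R, Q) = 6 - Q
G(s) = 2/s (G(s) = (6 - 1*4)/s = (6 - 4)/s = 2/s)
x = -10178105/2296376 (x = -(-10178105)/(-2296376) = -(-10178105)*(-1)/2296376 = -7*1454015/2296376 = -10178105/2296376 ≈ -4.4322)
(x + 4352920)*(-1684931 + (-132 + G(-15)*(-999))) = (-10178105/2296376 + 4352920)*(-1684931 + (-132 + (2/(-15))*(-999))) = 9995930839815*(-1684931 + (-132 + (2*(-1/15))*(-999)))/2296376 = 9995930839815*(-1684931 + (-132 - 2/15*(-999)))/2296376 = 9995930839815*(-1684931 + (-132 + 666/5))/2296376 = 9995930839815*(-1684931 + 6/5)/2296376 = (9995930839815/2296376)*(-8424649/5) = -16842441750743319987/2296376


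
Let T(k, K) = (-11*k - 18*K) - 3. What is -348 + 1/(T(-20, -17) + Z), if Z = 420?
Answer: -328163/943 ≈ -348.00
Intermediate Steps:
T(k, K) = -3 - 18*K - 11*k (T(k, K) = (-18*K - 11*k) - 3 = -3 - 18*K - 11*k)
-348 + 1/(T(-20, -17) + Z) = -348 + 1/((-3 - 18*(-17) - 11*(-20)) + 420) = -348 + 1/((-3 + 306 + 220) + 420) = -348 + 1/(523 + 420) = -348 + 1/943 = -328163/943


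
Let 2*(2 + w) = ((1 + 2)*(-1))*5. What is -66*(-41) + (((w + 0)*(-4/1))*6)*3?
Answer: 3390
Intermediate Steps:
w = -19/2 (w = -2 + (((1 + 2)*(-1))*5)/2 = -2 + ((3*(-1))*5)/2 = -2 + (-3*5)/2 = -2 + (½)*(-15) = -2 - 15/2 = -19/2 ≈ -9.5000)
-66*(-41) + (((w + 0)*(-4/1))*6)*3 = -66*(-41) + (((-19/2 + 0)*(-4/1))*6)*3 = 2706 + (-(-38)*6)*3 = 2706 + (-19/2*(-4)*6)*3 = 2706 + (38*6)*3 = 2706 + 228*3 = 2706 + 684 = 3390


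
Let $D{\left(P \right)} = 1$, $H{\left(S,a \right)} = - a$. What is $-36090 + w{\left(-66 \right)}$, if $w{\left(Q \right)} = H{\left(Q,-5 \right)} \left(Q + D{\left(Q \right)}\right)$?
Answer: $-36415$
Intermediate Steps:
$w{\left(Q \right)} = 5 + 5 Q$ ($w{\left(Q \right)} = \left(-1\right) \left(-5\right) \left(Q + 1\right) = 5 \left(1 + Q\right) = 5 + 5 Q$)
$-36090 + w{\left(-66 \right)} = -36090 + \left(5 + 5 \left(-66\right)\right) = -36090 + \left(5 - 330\right) = -36090 - 325 = -36415$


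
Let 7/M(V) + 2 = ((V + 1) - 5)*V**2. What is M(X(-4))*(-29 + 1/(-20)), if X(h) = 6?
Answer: -581/200 ≈ -2.9050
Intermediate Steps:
M(V) = 7/(-2 + V**2*(-4 + V)) (M(V) = 7/(-2 + ((V + 1) - 5)*V**2) = 7/(-2 + ((1 + V) - 5)*V**2) = 7/(-2 + (-4 + V)*V**2) = 7/(-2 + V**2*(-4 + V)))
M(X(-4))*(-29 + 1/(-20)) = (7/(-2 + 6**3 - 4*6**2))*(-29 + 1/(-20)) = (7/(-2 + 216 - 4*36))*(-29 + 1*(-1/20)) = (7/(-2 + 216 - 144))*(-29 - 1/20) = (7/70)*(-581/20) = (7*(1/70))*(-581/20) = (1/10)*(-581/20) = -581/200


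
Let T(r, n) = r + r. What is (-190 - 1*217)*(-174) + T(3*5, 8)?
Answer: 70848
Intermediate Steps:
T(r, n) = 2*r
(-190 - 1*217)*(-174) + T(3*5, 8) = (-190 - 1*217)*(-174) + 2*(3*5) = (-190 - 217)*(-174) + 2*15 = -407*(-174) + 30 = 70818 + 30 = 70848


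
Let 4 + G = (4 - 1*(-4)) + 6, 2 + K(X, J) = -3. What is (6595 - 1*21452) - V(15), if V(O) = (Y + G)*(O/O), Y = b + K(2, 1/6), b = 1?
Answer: -14863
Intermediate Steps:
K(X, J) = -5 (K(X, J) = -2 - 3 = -5)
G = 10 (G = -4 + ((4 - 1*(-4)) + 6) = -4 + ((4 + 4) + 6) = -4 + (8 + 6) = -4 + 14 = 10)
Y = -4 (Y = 1 - 5 = -4)
V(O) = 6 (V(O) = (-4 + 10)*(O/O) = 6*1 = 6)
(6595 - 1*21452) - V(15) = (6595 - 1*21452) - 1*6 = (6595 - 21452) - 6 = -14857 - 6 = -14863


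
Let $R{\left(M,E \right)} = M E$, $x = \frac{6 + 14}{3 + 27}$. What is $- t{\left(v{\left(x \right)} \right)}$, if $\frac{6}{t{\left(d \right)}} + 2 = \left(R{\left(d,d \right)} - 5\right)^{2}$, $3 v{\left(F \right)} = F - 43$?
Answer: $- \frac{19683}{123615527} \approx -0.00015923$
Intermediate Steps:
$x = \frac{2}{3}$ ($x = \frac{20}{30} = 20 \cdot \frac{1}{30} = \frac{2}{3} \approx 0.66667$)
$v{\left(F \right)} = - \frac{43}{3} + \frac{F}{3}$ ($v{\left(F \right)} = \frac{F - 43}{3} = \frac{-43 + F}{3} = - \frac{43}{3} + \frac{F}{3}$)
$R{\left(M,E \right)} = E M$
$t{\left(d \right)} = \frac{6}{-2 + \left(-5 + d^{2}\right)^{2}}$ ($t{\left(d \right)} = \frac{6}{-2 + \left(d d - 5\right)^{2}} = \frac{6}{-2 + \left(d^{2} - 5\right)^{2}} = \frac{6}{-2 + \left(-5 + d^{2}\right)^{2}}$)
$- t{\left(v{\left(x \right)} \right)} = - \frac{6}{-2 + \left(-5 + \left(- \frac{43}{3} + \frac{1}{3} \cdot \frac{2}{3}\right)^{2}\right)^{2}} = - \frac{6}{-2 + \left(-5 + \left(- \frac{43}{3} + \frac{2}{9}\right)^{2}\right)^{2}} = - \frac{6}{-2 + \left(-5 + \left(- \frac{127}{9}\right)^{2}\right)^{2}} = - \frac{6}{-2 + \left(-5 + \frac{16129}{81}\right)^{2}} = - \frac{6}{-2 + \left(\frac{15724}{81}\right)^{2}} = - \frac{6}{-2 + \frac{247244176}{6561}} = - \frac{6}{\frac{247231054}{6561}} = - \frac{6 \cdot 6561}{247231054} = \left(-1\right) \frac{19683}{123615527} = - \frac{19683}{123615527}$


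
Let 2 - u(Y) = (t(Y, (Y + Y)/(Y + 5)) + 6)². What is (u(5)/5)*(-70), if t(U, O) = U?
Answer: 1666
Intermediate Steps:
u(Y) = 2 - (6 + Y)² (u(Y) = 2 - (Y + 6)² = 2 - (6 + Y)²)
(u(5)/5)*(-70) = ((2 - (6 + 5)²)/5)*(-70) = ((2 - 1*11²)*(⅕))*(-70) = ((2 - 1*121)*(⅕))*(-70) = ((2 - 121)*(⅕))*(-70) = -119*⅕*(-70) = -119/5*(-70) = 1666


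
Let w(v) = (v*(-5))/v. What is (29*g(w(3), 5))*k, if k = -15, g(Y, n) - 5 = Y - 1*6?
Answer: 2610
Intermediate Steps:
w(v) = -5 (w(v) = (-5*v)/v = -5)
g(Y, n) = -1 + Y (g(Y, n) = 5 + (Y - 1*6) = 5 + (Y - 6) = 5 + (-6 + Y) = -1 + Y)
(29*g(w(3), 5))*k = (29*(-1 - 5))*(-15) = (29*(-6))*(-15) = -174*(-15) = 2610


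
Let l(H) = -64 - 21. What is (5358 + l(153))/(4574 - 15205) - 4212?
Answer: -44783045/10631 ≈ -4212.5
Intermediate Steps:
l(H) = -85
(5358 + l(153))/(4574 - 15205) - 4212 = (5358 - 85)/(4574 - 15205) - 4212 = 5273/(-10631) - 4212 = 5273*(-1/10631) - 4212 = -5273/10631 - 4212 = -44783045/10631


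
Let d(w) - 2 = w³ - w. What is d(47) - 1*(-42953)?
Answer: 146731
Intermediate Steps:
d(w) = 2 + w³ - w (d(w) = 2 + (w³ - w) = 2 + w³ - w)
d(47) - 1*(-42953) = (2 + 47³ - 1*47) - 1*(-42953) = (2 + 103823 - 47) + 42953 = 103778 + 42953 = 146731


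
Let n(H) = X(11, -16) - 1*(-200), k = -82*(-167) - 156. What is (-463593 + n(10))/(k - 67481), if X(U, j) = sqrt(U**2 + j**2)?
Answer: 463393/53943 - sqrt(377)/53943 ≈ 8.5901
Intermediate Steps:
k = 13538 (k = 13694 - 156 = 13538)
n(H) = 200 + sqrt(377) (n(H) = sqrt(11**2 + (-16)**2) - 1*(-200) = sqrt(121 + 256) + 200 = sqrt(377) + 200 = 200 + sqrt(377))
(-463593 + n(10))/(k - 67481) = (-463593 + (200 + sqrt(377)))/(13538 - 67481) = (-463393 + sqrt(377))/(-53943) = (-463393 + sqrt(377))*(-1/53943) = 463393/53943 - sqrt(377)/53943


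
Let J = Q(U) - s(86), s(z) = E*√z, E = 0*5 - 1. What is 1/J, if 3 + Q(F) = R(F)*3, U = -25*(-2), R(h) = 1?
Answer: √86/86 ≈ 0.10783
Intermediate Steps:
U = 50
E = -1 (E = 0 - 1 = -1)
Q(F) = 0 (Q(F) = -3 + 1*3 = -3 + 3 = 0)
s(z) = -√z
J = √86 (J = 0 - (-1)*√86 = 0 + √86 = √86 ≈ 9.2736)
1/J = 1/(√86) = √86/86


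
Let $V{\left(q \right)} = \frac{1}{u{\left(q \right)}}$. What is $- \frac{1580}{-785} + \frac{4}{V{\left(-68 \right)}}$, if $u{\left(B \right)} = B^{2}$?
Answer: $\frac{2904188}{157} \approx 18498.0$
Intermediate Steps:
$V{\left(q \right)} = \frac{1}{q^{2}}$
$- \frac{1580}{-785} + \frac{4}{V{\left(-68 \right)}} = - \frac{1580}{-785} + \frac{4}{\frac{1}{4624}} = \left(-1580\right) \left(- \frac{1}{785}\right) + 4 \frac{1}{\frac{1}{4624}} = \frac{316}{157} + 4 \cdot 4624 = \frac{316}{157} + 18496 = \frac{2904188}{157}$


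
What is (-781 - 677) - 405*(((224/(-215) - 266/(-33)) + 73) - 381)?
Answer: 56967840/473 ≈ 1.2044e+5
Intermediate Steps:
(-781 - 677) - 405*(((224/(-215) - 266/(-33)) + 73) - 381) = -1458 - 405*(((224*(-1/215) - 266*(-1/33)) + 73) - 381) = -1458 - 405*(((-224/215 + 266/33) + 73) - 381) = -1458 - 405*((49798/7095 + 73) - 381) = -1458 - 405*(567733/7095 - 381) = -1458 - 405*(-2135462/7095) = -1458 + 57657474/473 = 56967840/473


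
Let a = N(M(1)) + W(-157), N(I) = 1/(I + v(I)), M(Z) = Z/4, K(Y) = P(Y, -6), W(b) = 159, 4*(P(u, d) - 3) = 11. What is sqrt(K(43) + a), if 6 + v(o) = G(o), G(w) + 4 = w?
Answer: sqrt(237747)/38 ≈ 12.831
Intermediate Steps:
P(u, d) = 23/4 (P(u, d) = 3 + (1/4)*11 = 3 + 11/4 = 23/4)
G(w) = -4 + w
K(Y) = 23/4
M(Z) = Z/4 (M(Z) = Z*(1/4) = Z/4)
v(o) = -10 + o (v(o) = -6 + (-4 + o) = -10 + o)
N(I) = 1/(-10 + 2*I) (N(I) = 1/(I + (-10 + I)) = 1/(-10 + 2*I))
a = 3019/19 (a = 1/(2*(-5 + (1/4)*1)) + 159 = 1/(2*(-5 + 1/4)) + 159 = 1/(2*(-19/4)) + 159 = (1/2)*(-4/19) + 159 = -2/19 + 159 = 3019/19 ≈ 158.89)
sqrt(K(43) + a) = sqrt(23/4 + 3019/19) = sqrt(12513/76) = sqrt(237747)/38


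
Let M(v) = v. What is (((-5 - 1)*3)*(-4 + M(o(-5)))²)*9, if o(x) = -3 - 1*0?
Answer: -7938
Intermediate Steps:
o(x) = -3 (o(x) = -3 + 0 = -3)
(((-5 - 1)*3)*(-4 + M(o(-5)))²)*9 = (((-5 - 1)*3)*(-4 - 3)²)*9 = (-6*3*(-7)²)*9 = -18*49*9 = -882*9 = -7938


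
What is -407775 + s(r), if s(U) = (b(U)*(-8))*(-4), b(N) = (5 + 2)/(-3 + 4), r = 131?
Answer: -407551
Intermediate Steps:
b(N) = 7 (b(N) = 7/1 = 7*1 = 7)
s(U) = 224 (s(U) = (7*(-8))*(-4) = -56*(-4) = 224)
-407775 + s(r) = -407775 + 224 = -407551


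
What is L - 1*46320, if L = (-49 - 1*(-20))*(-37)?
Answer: -45247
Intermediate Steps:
L = 1073 (L = (-49 + 20)*(-37) = -29*(-37) = 1073)
L - 1*46320 = 1073 - 1*46320 = 1073 - 46320 = -45247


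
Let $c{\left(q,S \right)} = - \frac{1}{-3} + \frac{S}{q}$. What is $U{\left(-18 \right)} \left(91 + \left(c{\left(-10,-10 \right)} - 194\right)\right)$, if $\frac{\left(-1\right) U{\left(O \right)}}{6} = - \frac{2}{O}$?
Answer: $\frac{610}{9} \approx 67.778$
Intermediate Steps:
$c{\left(q,S \right)} = \frac{1}{3} + \frac{S}{q}$ ($c{\left(q,S \right)} = \left(-1\right) \left(- \frac{1}{3}\right) + \frac{S}{q} = \frac{1}{3} + \frac{S}{q}$)
$U{\left(O \right)} = \frac{12}{O}$ ($U{\left(O \right)} = - 6 \left(- \frac{2}{O}\right) = \frac{12}{O}$)
$U{\left(-18 \right)} \left(91 + \left(c{\left(-10,-10 \right)} - 194\right)\right) = \frac{12}{-18} \left(91 - \left(194 - \frac{-10 + \frac{1}{3} \left(-10\right)}{-10}\right)\right) = 12 \left(- \frac{1}{18}\right) \left(91 - \left(194 + \frac{-10 - \frac{10}{3}}{10}\right)\right) = - \frac{2 \left(91 - \frac{578}{3}\right)}{3} = \left(- \frac{2}{3}\right) \left(- \frac{305}{3}\right) = \frac{610}{9}$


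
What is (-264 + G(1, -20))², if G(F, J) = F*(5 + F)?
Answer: 66564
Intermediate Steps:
(-264 + G(1, -20))² = (-264 + 1*(5 + 1))² = (-264 + 1*6)² = (-264 + 6)² = (-258)² = 66564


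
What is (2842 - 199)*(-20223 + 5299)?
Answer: -39444132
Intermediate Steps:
(2842 - 199)*(-20223 + 5299) = 2643*(-14924) = -39444132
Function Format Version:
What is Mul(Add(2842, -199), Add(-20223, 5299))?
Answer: -39444132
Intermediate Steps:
Mul(Add(2842, -199), Add(-20223, 5299)) = Mul(2643, -14924) = -39444132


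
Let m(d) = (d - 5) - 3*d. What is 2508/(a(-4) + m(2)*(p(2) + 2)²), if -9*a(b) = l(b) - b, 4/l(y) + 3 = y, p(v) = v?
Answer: -13167/758 ≈ -17.371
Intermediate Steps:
l(y) = 4/(-3 + y)
m(d) = -5 - 2*d (m(d) = (-5 + d) - 3*d = -5 - 2*d)
a(b) = -4/(9*(-3 + b)) + b/9 (a(b) = -(4/(-3 + b) - b)/9 = -(-b + 4/(-3 + b))/9 = -4/(9*(-3 + b)) + b/9)
2508/(a(-4) + m(2)*(p(2) + 2)²) = 2508/((-4 - 4*(-3 - 4))/(9*(-3 - 4)) + (-5 - 2*2)*(2 + 2)²) = 2508/((⅑)*(-4 - 4*(-7))/(-7) + (-5 - 4)*4²) = 2508/((⅑)*(-⅐)*(-4 + 28) - 9*16) = 2508/((⅑)*(-⅐)*24 - 144) = 2508/(-8/21 - 144) = 2508/(-3032/21) = 2508*(-21/3032) = -13167/758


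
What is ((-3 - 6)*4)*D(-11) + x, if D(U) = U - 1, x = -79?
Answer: 353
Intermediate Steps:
D(U) = -1 + U
((-3 - 6)*4)*D(-11) + x = ((-3 - 6)*4)*(-1 - 11) - 79 = -9*4*(-12) - 79 = -36*(-12) - 79 = 432 - 79 = 353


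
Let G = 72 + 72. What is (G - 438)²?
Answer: 86436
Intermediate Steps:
G = 144
(G - 438)² = (144 - 438)² = (-294)² = 86436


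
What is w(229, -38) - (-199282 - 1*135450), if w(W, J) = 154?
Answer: 334886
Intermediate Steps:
w(229, -38) - (-199282 - 1*135450) = 154 - (-199282 - 1*135450) = 154 - (-199282 - 135450) = 154 - 1*(-334732) = 154 + 334732 = 334886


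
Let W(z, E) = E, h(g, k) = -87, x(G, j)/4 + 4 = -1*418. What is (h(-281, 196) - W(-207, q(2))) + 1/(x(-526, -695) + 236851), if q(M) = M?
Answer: -20929506/235163 ≈ -89.000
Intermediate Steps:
x(G, j) = -1688 (x(G, j) = -16 + 4*(-1*418) = -16 + 4*(-418) = -16 - 1672 = -1688)
(h(-281, 196) - W(-207, q(2))) + 1/(x(-526, -695) + 236851) = (-87 - 1*2) + 1/(-1688 + 236851) = (-87 - 2) + 1/235163 = -89 + 1/235163 = -20929506/235163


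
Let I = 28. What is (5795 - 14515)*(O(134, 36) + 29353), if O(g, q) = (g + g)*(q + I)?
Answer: -405523600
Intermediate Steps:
O(g, q) = 2*g*(28 + q) (O(g, q) = (g + g)*(q + 28) = (2*g)*(28 + q) = 2*g*(28 + q))
(5795 - 14515)*(O(134, 36) + 29353) = (5795 - 14515)*(2*134*(28 + 36) + 29353) = -8720*(2*134*64 + 29353) = -8720*(17152 + 29353) = -8720*46505 = -405523600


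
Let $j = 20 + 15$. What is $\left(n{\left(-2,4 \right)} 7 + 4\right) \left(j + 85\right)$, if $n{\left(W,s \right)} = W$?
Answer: $-1200$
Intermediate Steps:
$j = 35$
$\left(n{\left(-2,4 \right)} 7 + 4\right) \left(j + 85\right) = \left(\left(-2\right) 7 + 4\right) \left(35 + 85\right) = \left(-14 + 4\right) 120 = \left(-10\right) 120 = -1200$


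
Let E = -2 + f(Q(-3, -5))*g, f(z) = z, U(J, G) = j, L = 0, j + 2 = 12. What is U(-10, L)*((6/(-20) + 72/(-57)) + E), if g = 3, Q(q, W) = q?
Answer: -2387/19 ≈ -125.63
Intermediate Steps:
j = 10 (j = -2 + 12 = 10)
U(J, G) = 10
E = -11 (E = -2 - 3*3 = -2 - 9 = -11)
U(-10, L)*((6/(-20) + 72/(-57)) + E) = 10*((6/(-20) + 72/(-57)) - 11) = 10*((6*(-1/20) + 72*(-1/57)) - 11) = 10*((-3/10 - 24/19) - 11) = 10*(-297/190 - 11) = 10*(-2387/190) = -2387/19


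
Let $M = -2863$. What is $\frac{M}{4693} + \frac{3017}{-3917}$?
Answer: $- \frac{25373152}{18382481} \approx -1.3803$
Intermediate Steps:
$\frac{M}{4693} + \frac{3017}{-3917} = - \frac{2863}{4693} + \frac{3017}{-3917} = \left(-2863\right) \frac{1}{4693} + 3017 \left(- \frac{1}{3917}\right) = - \frac{2863}{4693} - \frac{3017}{3917} = - \frac{25373152}{18382481}$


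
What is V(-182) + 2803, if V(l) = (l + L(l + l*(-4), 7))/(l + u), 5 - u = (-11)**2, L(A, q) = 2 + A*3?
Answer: 416918/149 ≈ 2798.1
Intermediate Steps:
L(A, q) = 2 + 3*A
u = -116 (u = 5 - 1*(-11)**2 = 5 - 1*121 = 5 - 121 = -116)
V(l) = (2 - 8*l)/(-116 + l) (V(l) = (l + (2 + 3*(l + l*(-4))))/(l - 116) = (l + (2 + 3*(l - 4*l)))/(-116 + l) = (l + (2 + 3*(-3*l)))/(-116 + l) = (l + (2 - 9*l))/(-116 + l) = (2 - 8*l)/(-116 + l))
V(-182) + 2803 = 2*(1 - 4*(-182))/(-116 - 182) + 2803 = 2*(1 + 728)/(-298) + 2803 = 2*(-1/298)*729 + 2803 = -729/149 + 2803 = 416918/149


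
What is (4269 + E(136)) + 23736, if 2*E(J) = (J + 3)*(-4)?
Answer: 27727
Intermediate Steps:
E(J) = -6 - 2*J (E(J) = ((J + 3)*(-4))/2 = ((3 + J)*(-4))/2 = (-12 - 4*J)/2 = -6 - 2*J)
(4269 + E(136)) + 23736 = (4269 + (-6 - 2*136)) + 23736 = (4269 + (-6 - 272)) + 23736 = (4269 - 278) + 23736 = 3991 + 23736 = 27727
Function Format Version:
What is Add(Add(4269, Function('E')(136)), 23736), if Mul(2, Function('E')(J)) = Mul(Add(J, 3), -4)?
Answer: 27727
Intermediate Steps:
Function('E')(J) = Add(-6, Mul(-2, J)) (Function('E')(J) = Mul(Rational(1, 2), Mul(Add(J, 3), -4)) = Mul(Rational(1, 2), Mul(Add(3, J), -4)) = Mul(Rational(1, 2), Add(-12, Mul(-4, J))) = Add(-6, Mul(-2, J)))
Add(Add(4269, Function('E')(136)), 23736) = Add(Add(4269, Add(-6, Mul(-2, 136))), 23736) = Add(Add(4269, Add(-6, -272)), 23736) = Add(Add(4269, -278), 23736) = Add(3991, 23736) = 27727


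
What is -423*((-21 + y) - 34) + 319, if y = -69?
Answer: 52771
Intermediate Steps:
-423*((-21 + y) - 34) + 319 = -423*((-21 - 69) - 34) + 319 = -423*(-90 - 34) + 319 = -423*(-124) + 319 = 52452 + 319 = 52771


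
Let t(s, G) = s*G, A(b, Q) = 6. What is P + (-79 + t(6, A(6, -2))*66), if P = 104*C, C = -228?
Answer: -21415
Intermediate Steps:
t(s, G) = G*s
P = -23712 (P = 104*(-228) = -23712)
P + (-79 + t(6, A(6, -2))*66) = -23712 + (-79 + (6*6)*66) = -23712 + (-79 + 36*66) = -23712 + (-79 + 2376) = -23712 + 2297 = -21415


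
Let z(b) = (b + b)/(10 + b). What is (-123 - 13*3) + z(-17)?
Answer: -1100/7 ≈ -157.14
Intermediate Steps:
z(b) = 2*b/(10 + b) (z(b) = (2*b)/(10 + b) = 2*b/(10 + b))
(-123 - 13*3) + z(-17) = (-123 - 13*3) + 2*(-17)/(10 - 17) = (-123 - 39) + 2*(-17)/(-7) = -162 + 2*(-17)*(-⅐) = -162 + 34/7 = -1100/7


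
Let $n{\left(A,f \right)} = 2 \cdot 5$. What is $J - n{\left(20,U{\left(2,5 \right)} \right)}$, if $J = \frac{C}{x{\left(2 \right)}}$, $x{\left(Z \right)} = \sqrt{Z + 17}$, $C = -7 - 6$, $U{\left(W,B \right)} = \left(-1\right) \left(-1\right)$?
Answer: $-10 - \frac{13 \sqrt{19}}{19} \approx -12.982$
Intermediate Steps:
$U{\left(W,B \right)} = 1$
$C = -13$ ($C = -7 - 6 = -13$)
$n{\left(A,f \right)} = 10$
$x{\left(Z \right)} = \sqrt{17 + Z}$
$J = - \frac{13 \sqrt{19}}{19}$ ($J = - \frac{13}{\sqrt{17 + 2}} = - \frac{13}{\sqrt{19}} = - 13 \frac{\sqrt{19}}{19} = - \frac{13 \sqrt{19}}{19} \approx -2.9824$)
$J - n{\left(20,U{\left(2,5 \right)} \right)} = - \frac{13 \sqrt{19}}{19} - 10 = -10 - \frac{13 \sqrt{19}}{19}$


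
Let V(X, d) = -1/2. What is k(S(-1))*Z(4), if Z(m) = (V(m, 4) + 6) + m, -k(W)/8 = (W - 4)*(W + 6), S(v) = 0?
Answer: 1824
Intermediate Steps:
V(X, d) = -½ (V(X, d) = -1*½ = -½)
k(W) = -8*(-4 + W)*(6 + W) (k(W) = -8*(W - 4)*(W + 6) = -8*(-4 + W)*(6 + W))
Z(m) = 11/2 + m (Z(m) = (-½ + 6) + m = 11/2 + m)
k(S(-1))*Z(4) = (192 - 16*0 - 8*0²)*(11/2 + 4) = (192 + 0 - 8*0)*(19/2) = (192 + 0 + 0)*(19/2) = 192*(19/2) = 1824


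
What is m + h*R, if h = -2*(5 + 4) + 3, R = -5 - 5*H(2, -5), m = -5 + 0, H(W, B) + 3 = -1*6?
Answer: -605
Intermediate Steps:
H(W, B) = -9 (H(W, B) = -3 - 1*6 = -3 - 6 = -9)
m = -5
R = 40 (R = -5 - 5*(-9) = -5 + 45 = 40)
h = -15 (h = -2*9 + 3 = -18 + 3 = -15)
m + h*R = -5 - 15*40 = -5 - 600 = -605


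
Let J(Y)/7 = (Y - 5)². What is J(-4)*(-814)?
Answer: -461538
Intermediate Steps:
J(Y) = 7*(-5 + Y)² (J(Y) = 7*(Y - 5)² = 7*(-5 + Y)²)
J(-4)*(-814) = (7*(-5 - 4)²)*(-814) = (7*(-9)²)*(-814) = (7*81)*(-814) = 567*(-814) = -461538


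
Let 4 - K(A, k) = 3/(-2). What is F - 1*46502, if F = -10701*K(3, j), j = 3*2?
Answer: -210715/2 ≈ -1.0536e+5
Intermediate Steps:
j = 6
K(A, k) = 11/2 (K(A, k) = 4 - 3/(-2) = 4 - 3*(-1)/2 = 4 - 1*(-3/2) = 4 + 3/2 = 11/2)
F = -117711/2 (F = -10701*11/2 = -117711/2 ≈ -58856.)
F - 1*46502 = -117711/2 - 1*46502 = -117711/2 - 46502 = -210715/2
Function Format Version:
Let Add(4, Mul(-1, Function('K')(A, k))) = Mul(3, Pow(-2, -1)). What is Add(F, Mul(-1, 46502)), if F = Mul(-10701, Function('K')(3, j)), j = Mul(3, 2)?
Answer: Rational(-210715, 2) ≈ -1.0536e+5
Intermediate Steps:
j = 6
Function('K')(A, k) = Rational(11, 2) (Function('K')(A, k) = Add(4, Mul(-1, Mul(3, Pow(-2, -1)))) = Add(4, Mul(-1, Mul(3, Rational(-1, 2)))) = Add(4, Mul(-1, Rational(-3, 2))) = Add(4, Rational(3, 2)) = Rational(11, 2))
F = Rational(-117711, 2) (F = Mul(-10701, Rational(11, 2)) = Rational(-117711, 2) ≈ -58856.)
Add(F, Mul(-1, 46502)) = Add(Rational(-117711, 2), Mul(-1, 46502)) = Add(Rational(-117711, 2), -46502) = Rational(-210715, 2)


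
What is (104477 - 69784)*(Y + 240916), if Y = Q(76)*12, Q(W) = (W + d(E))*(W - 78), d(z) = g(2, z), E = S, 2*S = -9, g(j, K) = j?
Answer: 8293153492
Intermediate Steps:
S = -9/2 (S = (½)*(-9) = -9/2 ≈ -4.5000)
E = -9/2 ≈ -4.5000
d(z) = 2
Q(W) = (-78 + W)*(2 + W) (Q(W) = (W + 2)*(W - 78) = (2 + W)*(-78 + W) = (-78 + W)*(2 + W))
Y = -1872 (Y = (-156 + 76² - 76*76)*12 = (-156 + 5776 - 5776)*12 = -156*12 = -1872)
(104477 - 69784)*(Y + 240916) = (104477 - 69784)*(-1872 + 240916) = 34693*239044 = 8293153492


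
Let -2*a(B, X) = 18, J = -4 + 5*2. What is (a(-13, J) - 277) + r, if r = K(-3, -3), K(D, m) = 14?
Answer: -272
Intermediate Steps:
r = 14
J = 6 (J = -4 + 10 = 6)
a(B, X) = -9 (a(B, X) = -1/2*18 = -9)
(a(-13, J) - 277) + r = (-9 - 277) + 14 = -286 + 14 = -272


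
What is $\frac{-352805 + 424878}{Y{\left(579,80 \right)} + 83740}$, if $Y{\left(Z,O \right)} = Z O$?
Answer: $\frac{72073}{130060} \approx 0.55415$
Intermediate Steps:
$Y{\left(Z,O \right)} = O Z$
$\frac{-352805 + 424878}{Y{\left(579,80 \right)} + 83740} = \frac{-352805 + 424878}{80 \cdot 579 + 83740} = \frac{72073}{46320 + 83740} = \frac{72073}{130060}$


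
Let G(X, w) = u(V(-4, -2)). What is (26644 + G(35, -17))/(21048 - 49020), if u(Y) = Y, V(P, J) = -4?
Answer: -20/21 ≈ -0.95238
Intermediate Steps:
G(X, w) = -4
(26644 + G(35, -17))/(21048 - 49020) = (26644 - 4)/(21048 - 49020) = 26640/(-27972) = 26640*(-1/27972) = -20/21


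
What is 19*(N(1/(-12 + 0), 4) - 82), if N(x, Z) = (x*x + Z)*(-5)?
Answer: -279167/144 ≈ -1938.7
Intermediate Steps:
N(x, Z) = -5*Z - 5*x² (N(x, Z) = (x² + Z)*(-5) = (Z + x²)*(-5) = -5*Z - 5*x²)
19*(N(1/(-12 + 0), 4) - 82) = 19*((-5*4 - 5/(-12 + 0)²) - 82) = 19*((-20 - 5*(1/(-12))²) - 82) = 19*((-20 - 5*(-1/12)²) - 82) = 19*((-20 - 5*1/144) - 82) = 19*((-20 - 5/144) - 82) = 19*(-2885/144 - 82) = 19*(-14693/144) = -279167/144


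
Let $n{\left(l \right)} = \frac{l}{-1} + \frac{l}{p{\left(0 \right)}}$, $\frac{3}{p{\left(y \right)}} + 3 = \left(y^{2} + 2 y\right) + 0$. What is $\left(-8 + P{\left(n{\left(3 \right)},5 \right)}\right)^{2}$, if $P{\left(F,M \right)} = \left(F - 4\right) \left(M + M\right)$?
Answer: $11664$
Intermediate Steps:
$p{\left(y \right)} = \frac{3}{-3 + y^{2} + 2 y}$ ($p{\left(y \right)} = \frac{3}{-3 + \left(\left(y^{2} + 2 y\right) + 0\right)} = \frac{3}{-3 + \left(y^{2} + 2 y\right)} = \frac{3}{-3 + y^{2} + 2 y}$)
$n{\left(l \right)} = - 2 l$ ($n{\left(l \right)} = \frac{l}{-1} + \frac{l}{3 \frac{1}{-3 + 0^{2} + 2 \cdot 0}} = l \left(-1\right) + \frac{l}{3 \frac{1}{-3 + 0 + 0}} = - l + \frac{l}{3 \frac{1}{-3}} = - l + \frac{l}{3 \left(- \frac{1}{3}\right)} = - l + \frac{l}{-1} = - l + l \left(-1\right) = - l - l = - 2 l$)
$P{\left(F,M \right)} = 2 M \left(-4 + F\right)$ ($P{\left(F,M \right)} = \left(-4 + F\right) 2 M = 2 M \left(-4 + F\right)$)
$\left(-8 + P{\left(n{\left(3 \right)},5 \right)}\right)^{2} = \left(-8 + 2 \cdot 5 \left(-4 - 6\right)\right)^{2} = \left(-8 + 2 \cdot 5 \left(-10\right)\right)^{2} = \left(-8 - 100\right)^{2} = \left(-108\right)^{2} = 11664$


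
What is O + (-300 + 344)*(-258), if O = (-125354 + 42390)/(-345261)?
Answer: -559902844/49323 ≈ -11352.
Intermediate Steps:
O = 11852/49323 (O = -82964*(-1/345261) = 11852/49323 ≈ 0.24029)
O + (-300 + 344)*(-258) = 11852/49323 + (-300 + 344)*(-258) = 11852/49323 + 44*(-258) = 11852/49323 - 11352 = -559902844/49323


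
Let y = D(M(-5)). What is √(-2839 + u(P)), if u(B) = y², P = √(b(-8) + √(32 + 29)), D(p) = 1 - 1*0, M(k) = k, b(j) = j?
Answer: I*√2838 ≈ 53.273*I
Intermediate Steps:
D(p) = 1 (D(p) = 1 + 0 = 1)
y = 1
P = √(-8 + √61) (P = √(-8 + √(32 + 29)) = √(-8 + √61) ≈ 0.4356*I)
u(B) = 1 (u(B) = 1² = 1)
√(-2839 + u(P)) = √(-2839 + 1) = √(-2838) = I*√2838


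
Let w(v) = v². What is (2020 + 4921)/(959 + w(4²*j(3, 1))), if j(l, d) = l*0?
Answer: 6941/959 ≈ 7.2377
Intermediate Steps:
j(l, d) = 0
(2020 + 4921)/(959 + w(4²*j(3, 1))) = (2020 + 4921)/(959 + (4²*0)²) = 6941/(959 + (16*0)²) = 6941/(959 + 0²) = 6941/(959 + 0) = 6941/959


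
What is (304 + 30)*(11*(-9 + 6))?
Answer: -11022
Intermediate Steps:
(304 + 30)*(11*(-9 + 6)) = 334*(11*(-3)) = 334*(-33) = -11022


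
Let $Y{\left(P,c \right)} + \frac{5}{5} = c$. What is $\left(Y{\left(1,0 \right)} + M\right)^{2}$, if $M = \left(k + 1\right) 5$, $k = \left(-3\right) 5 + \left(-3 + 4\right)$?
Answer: $4356$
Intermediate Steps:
$Y{\left(P,c \right)} = -1 + c$
$k = -14$ ($k = -15 + 1 = -14$)
$M = -65$ ($M = \left(-14 + 1\right) 5 = \left(-13\right) 5 = -65$)
$\left(Y{\left(1,0 \right)} + M\right)^{2} = \left(\left(-1 + 0\right) - 65\right)^{2} = \left(-1 - 65\right)^{2} = \left(-66\right)^{2} = 4356$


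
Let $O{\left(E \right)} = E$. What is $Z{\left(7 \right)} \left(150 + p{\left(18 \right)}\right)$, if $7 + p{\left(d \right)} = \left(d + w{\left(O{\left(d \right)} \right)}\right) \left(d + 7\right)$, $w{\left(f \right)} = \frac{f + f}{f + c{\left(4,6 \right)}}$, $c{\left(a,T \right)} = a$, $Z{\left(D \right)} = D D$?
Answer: $\frac{341677}{11} \approx 31062.0$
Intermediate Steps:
$Z{\left(D \right)} = D^{2}$
$w{\left(f \right)} = \frac{2 f}{4 + f}$ ($w{\left(f \right)} = \frac{f + f}{f + 4} = \frac{2 f}{4 + f}$)
$p{\left(d \right)} = -7 + \left(7 + d\right) \left(d + \frac{2 d}{4 + d}\right)$ ($p{\left(d \right)} = -7 + \left(d + \frac{2 d}{4 + d}\right) \left(d + 7\right) = -7 + \left(d + \frac{2 d}{4 + d}\right) \left(7 + d\right) = -7 + \left(7 + d\right) \left(d + \frac{2 d}{4 + d}\right)$)
$Z{\left(7 \right)} \left(150 + p{\left(18 \right)}\right) = 7^{2} \left(150 + \frac{-28 + 18^{3} + 13 \cdot 18^{2} + 35 \cdot 18}{4 + 18}\right) = 49 \left(150 + \frac{-28 + 5832 + 13 \cdot 324 + 630}{22}\right) = 49 \left(150 + \frac{-28 + 5832 + 4212 + 630}{22}\right) = 49 \left(150 + \frac{1}{22} \cdot 10646\right) = 49 \left(150 + \frac{5323}{11}\right) = 49 \cdot \frac{6973}{11} = \frac{341677}{11}$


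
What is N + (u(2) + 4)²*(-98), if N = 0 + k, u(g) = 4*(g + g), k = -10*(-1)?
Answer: -39190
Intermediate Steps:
k = 10
u(g) = 8*g (u(g) = 4*(2*g) = 8*g)
N = 10 (N = 0 + 10 = 10)
N + (u(2) + 4)²*(-98) = 10 + (8*2 + 4)²*(-98) = 10 + (16 + 4)²*(-98) = 10 + 20²*(-98) = 10 + 400*(-98) = 10 - 39200 = -39190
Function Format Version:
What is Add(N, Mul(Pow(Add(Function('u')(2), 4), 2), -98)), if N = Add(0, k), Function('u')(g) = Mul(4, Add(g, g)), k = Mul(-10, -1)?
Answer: -39190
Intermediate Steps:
k = 10
Function('u')(g) = Mul(8, g) (Function('u')(g) = Mul(4, Mul(2, g)) = Mul(8, g))
N = 10 (N = Add(0, 10) = 10)
Add(N, Mul(Pow(Add(Function('u')(2), 4), 2), -98)) = Add(10, Mul(Pow(Add(Mul(8, 2), 4), 2), -98)) = Add(10, Mul(Pow(Add(16, 4), 2), -98)) = Add(10, Mul(Pow(20, 2), -98)) = Add(10, Mul(400, -98)) = Add(10, -39200) = -39190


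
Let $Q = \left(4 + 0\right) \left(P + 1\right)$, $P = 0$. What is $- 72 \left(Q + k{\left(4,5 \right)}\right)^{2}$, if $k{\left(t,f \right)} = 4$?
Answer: $-4608$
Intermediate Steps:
$Q = 4$ ($Q = \left(4 + 0\right) \left(0 + 1\right) = 4 \cdot 1 = 4$)
$- 72 \left(Q + k{\left(4,5 \right)}\right)^{2} = - 72 \left(4 + 4\right)^{2} = - 72 \cdot 8^{2} = \left(-72\right) 64 = -4608$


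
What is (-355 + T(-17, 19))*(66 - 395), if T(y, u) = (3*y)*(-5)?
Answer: 32900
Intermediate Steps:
T(y, u) = -15*y
(-355 + T(-17, 19))*(66 - 395) = (-355 - 15*(-17))*(66 - 395) = (-355 + 255)*(-329) = -100*(-329) = 32900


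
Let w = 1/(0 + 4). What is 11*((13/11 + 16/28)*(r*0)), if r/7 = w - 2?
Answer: 0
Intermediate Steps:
w = 1/4 ≈ 0.25000
r = -49/4 (r = 7*(1/4 - 2) = 7*(-7/4) = -49/4 ≈ -12.250)
11*((13/11 + 16/28)*(r*0)) = 11*((13/11 + 16/28)*(-49/4*0)) = 11*((13*(1/11) + 16*(1/28))*0) = 11*((13/11 + 4/7)*0) = 11*((135/77)*0) = 11*0 = 0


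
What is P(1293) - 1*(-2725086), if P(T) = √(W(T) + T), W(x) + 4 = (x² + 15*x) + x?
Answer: 2725086 + √1693826 ≈ 2.7264e+6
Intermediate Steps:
W(x) = -4 + x² + 16*x (W(x) = -4 + ((x² + 15*x) + x) = -4 + (x² + 16*x) = -4 + x² + 16*x)
P(T) = √(-4 + T² + 17*T) (P(T) = √((-4 + T² + 16*T) + T) = √(-4 + T² + 17*T))
P(1293) - 1*(-2725086) = √(-4 + 1293² + 17*1293) - 1*(-2725086) = √(-4 + 1671849 + 21981) + 2725086 = √1693826 + 2725086 = 2725086 + √1693826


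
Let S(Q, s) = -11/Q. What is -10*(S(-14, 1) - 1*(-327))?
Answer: -22945/7 ≈ -3277.9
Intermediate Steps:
-10*(S(-14, 1) - 1*(-327)) = -10*(-11/(-14) - 1*(-327)) = -10*(-11*(-1/14) + 327) = -10*(11/14 + 327) = -10*4589/14 = -22945/7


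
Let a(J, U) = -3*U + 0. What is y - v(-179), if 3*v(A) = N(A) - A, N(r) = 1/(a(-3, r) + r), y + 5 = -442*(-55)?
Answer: 8679829/358 ≈ 24245.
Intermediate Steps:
a(J, U) = -3*U
y = 24305 (y = -5 - 442*(-55) = -5 + 24310 = 24305)
N(r) = -1/(2*r) (N(r) = 1/(-3*r + r) = 1/(-2*r) = -1/(2*r))
v(A) = -A/3 - 1/(6*A) (v(A) = (-1/(2*A) - A)/3 = (-A - 1/(2*A))/3 = -A/3 - 1/(6*A))
y - v(-179) = 24305 - (-⅓*(-179) - ⅙/(-179)) = 24305 - (179/3 - ⅙*(-1/179)) = 24305 - (179/3 + 1/1074) = 24305 - 1*21361/358 = 24305 - 21361/358 = 8679829/358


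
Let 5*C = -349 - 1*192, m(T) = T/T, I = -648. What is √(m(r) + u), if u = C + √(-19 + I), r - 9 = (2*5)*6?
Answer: √(-2680 + 25*I*√667)/5 ≈ 1.2384 + 10.428*I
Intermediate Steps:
r = 69 (r = 9 + (2*5)*6 = 9 + 10*6 = 9 + 60 = 69)
m(T) = 1
C = -541/5 (C = (-349 - 1*192)/5 = (-349 - 192)/5 = (⅕)*(-541) = -541/5 ≈ -108.20)
u = -541/5 + I*√667 (u = -541/5 + √(-19 - 648) = -541/5 + √(-667) = -541/5 + I*√667 ≈ -108.2 + 25.826*I)
√(m(r) + u) = √(1 + (-541/5 + I*√667)) = √(-536/5 + I*√667)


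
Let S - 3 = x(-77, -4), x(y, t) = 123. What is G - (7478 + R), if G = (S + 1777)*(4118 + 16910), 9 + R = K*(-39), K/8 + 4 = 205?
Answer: 40071527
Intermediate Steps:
K = 1608 (K = -32 + 8*205 = -32 + 1640 = 1608)
S = 126 (S = 3 + 123 = 126)
R = -62721 (R = -9 + 1608*(-39) = -9 - 62712 = -62721)
G = 40016284 (G = (126 + 1777)*(4118 + 16910) = 1903*21028 = 40016284)
G - (7478 + R) = 40016284 - (7478 - 62721) = 40016284 - 1*(-55243) = 40016284 + 55243 = 40071527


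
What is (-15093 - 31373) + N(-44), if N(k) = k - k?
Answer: -46466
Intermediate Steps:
N(k) = 0
(-15093 - 31373) + N(-44) = (-15093 - 31373) + 0 = -46466 + 0 = -46466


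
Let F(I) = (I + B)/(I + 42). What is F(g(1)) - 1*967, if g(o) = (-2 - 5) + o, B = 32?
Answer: -17393/18 ≈ -966.28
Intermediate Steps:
g(o) = -7 + o
F(I) = (32 + I)/(42 + I) (F(I) = (I + 32)/(I + 42) = (32 + I)/(42 + I))
F(g(1)) - 1*967 = (32 + (-7 + 1))/(42 + (-7 + 1)) - 1*967 = (32 - 6)/(42 - 6) - 967 = 26/36 - 967 = (1/36)*26 - 967 = 13/18 - 967 = -17393/18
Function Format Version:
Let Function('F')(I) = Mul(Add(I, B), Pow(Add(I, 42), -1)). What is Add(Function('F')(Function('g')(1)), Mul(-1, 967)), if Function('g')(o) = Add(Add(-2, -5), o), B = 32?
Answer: Rational(-17393, 18) ≈ -966.28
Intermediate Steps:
Function('g')(o) = Add(-7, o)
Function('F')(I) = Mul(Pow(Add(42, I), -1), Add(32, I)) (Function('F')(I) = Mul(Add(I, 32), Pow(Add(I, 42), -1)) = Mul(Add(32, I), Pow(Add(42, I), -1)) = Mul(Pow(Add(42, I), -1), Add(32, I)))
Add(Function('F')(Function('g')(1)), Mul(-1, 967)) = Add(Mul(Pow(Add(42, Add(-7, 1)), -1), Add(32, Add(-7, 1))), Mul(-1, 967)) = Add(Mul(Pow(Add(42, -6), -1), Add(32, -6)), -967) = Add(Mul(Pow(36, -1), 26), -967) = Add(Mul(Rational(1, 36), 26), -967) = Add(Rational(13, 18), -967) = Rational(-17393, 18)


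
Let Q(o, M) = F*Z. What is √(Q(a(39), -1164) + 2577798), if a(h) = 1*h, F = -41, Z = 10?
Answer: 2*√644347 ≈ 1605.4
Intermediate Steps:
a(h) = h
Q(o, M) = -410 (Q(o, M) = -41*10 = -410)
√(Q(a(39), -1164) + 2577798) = √(-410 + 2577798) = √2577388 = 2*√644347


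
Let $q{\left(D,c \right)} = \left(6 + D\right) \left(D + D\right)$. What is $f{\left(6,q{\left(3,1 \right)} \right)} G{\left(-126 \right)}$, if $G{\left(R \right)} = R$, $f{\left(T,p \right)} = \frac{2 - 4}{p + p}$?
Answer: $\frac{7}{3} \approx 2.3333$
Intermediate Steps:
$q{\left(D,c \right)} = 2 D \left(6 + D\right)$ ($q{\left(D,c \right)} = \left(6 + D\right) 2 D = 2 D \left(6 + D\right)$)
$f{\left(T,p \right)} = - \frac{1}{p}$ ($f{\left(T,p \right)} = - \frac{2}{2 p} = - 2 \frac{1}{2 p} = - \frac{1}{p}$)
$f{\left(6,q{\left(3,1 \right)} \right)} G{\left(-126 \right)} = - \frac{1}{2 \cdot 3 \left(6 + 3\right)} \left(-126\right) = - \frac{1}{2 \cdot 3 \cdot 9} \left(-126\right) = - \frac{1}{54} \left(-126\right) = \left(-1\right) \frac{1}{54} \left(-126\right) = \left(- \frac{1}{54}\right) \left(-126\right) = \frac{7}{3}$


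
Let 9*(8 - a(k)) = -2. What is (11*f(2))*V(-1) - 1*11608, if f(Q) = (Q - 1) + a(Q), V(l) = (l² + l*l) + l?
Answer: -103559/9 ≈ -11507.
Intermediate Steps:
V(l) = l + 2*l² (V(l) = (l² + l²) + l = 2*l² + l = l + 2*l²)
a(k) = 74/9 (a(k) = 8 - ⅑*(-2) = 8 + 2/9 = 74/9)
f(Q) = 65/9 + Q (f(Q) = (Q - 1) + 74/9 = (-1 + Q) + 74/9 = 65/9 + Q)
(11*f(2))*V(-1) - 1*11608 = (11*(65/9 + 2))*(-(1 + 2*(-1))) - 1*11608 = (11*(83/9))*(-(1 - 2)) - 11608 = 913*(-1*(-1))/9 - 11608 = (913/9)*1 - 11608 = 913/9 - 11608 = -103559/9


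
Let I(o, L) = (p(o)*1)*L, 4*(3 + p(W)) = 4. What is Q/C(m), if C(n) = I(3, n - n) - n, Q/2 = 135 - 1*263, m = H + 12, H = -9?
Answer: 256/3 ≈ 85.333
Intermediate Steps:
p(W) = -2 (p(W) = -3 + (1/4)*4 = -3 + 1 = -2)
m = 3 (m = -9 + 12 = 3)
I(o, L) = -2*L (I(o, L) = (-2*1)*L = -2*L)
Q = -256 (Q = 2*(135 - 1*263) = 2*(135 - 263) = 2*(-128) = -256)
C(n) = -n (C(n) = -2*(n - n) - n = -2*0 - n = 0 - n = -n)
Q/C(m) = -256/((-1*3)) = -256/(-3) = -256*(-1/3) = 256/3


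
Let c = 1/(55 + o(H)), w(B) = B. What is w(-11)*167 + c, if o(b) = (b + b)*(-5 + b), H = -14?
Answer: -1078318/587 ≈ -1837.0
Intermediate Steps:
o(b) = 2*b*(-5 + b) (o(b) = (2*b)*(-5 + b) = 2*b*(-5 + b))
c = 1/587 (c = 1/(55 + 2*(-14)*(-5 - 14)) = 1/(55 + 2*(-14)*(-19)) = 1/(55 + 532) = 1/587 ≈ 0.0017036)
w(-11)*167 + c = -11*167 + 1/587 = -1837 + 1/587 = -1078318/587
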